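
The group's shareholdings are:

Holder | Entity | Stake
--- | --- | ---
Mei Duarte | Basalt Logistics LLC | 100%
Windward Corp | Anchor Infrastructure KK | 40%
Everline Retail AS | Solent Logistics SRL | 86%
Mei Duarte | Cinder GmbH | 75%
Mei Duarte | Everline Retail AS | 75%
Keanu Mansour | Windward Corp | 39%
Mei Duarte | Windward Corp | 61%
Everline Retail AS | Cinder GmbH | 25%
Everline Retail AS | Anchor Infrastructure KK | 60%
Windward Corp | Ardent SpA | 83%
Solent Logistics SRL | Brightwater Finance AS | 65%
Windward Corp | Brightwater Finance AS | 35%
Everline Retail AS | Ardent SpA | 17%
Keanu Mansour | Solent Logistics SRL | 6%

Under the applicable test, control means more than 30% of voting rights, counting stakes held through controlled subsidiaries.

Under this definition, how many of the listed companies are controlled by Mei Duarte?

8

Mei holds 75% of Everline, so Mei controls Everline.
Mei holds 100% of Basalt, so Mei controls Basalt.
Mei holds 61% of Windward, so Mei controls Windward.
Everline holds 86% of Solent, so Mei controls Solent.
Windward and Everline together hold 83% + 17% = 100% of Ardent, so Mei controls Ardent.
Windward and Everline together hold 40% + 60% = 100% of Anchor, so Mei controls Anchor.
Mei and Everline together hold 75% + 25% = 100% of Cinder, so Mei controls Cinder.
Windward and Solent together hold 35% + 65% = 100% of Brightwater, so Mei controls Brightwater.
Mei controls 8 companies.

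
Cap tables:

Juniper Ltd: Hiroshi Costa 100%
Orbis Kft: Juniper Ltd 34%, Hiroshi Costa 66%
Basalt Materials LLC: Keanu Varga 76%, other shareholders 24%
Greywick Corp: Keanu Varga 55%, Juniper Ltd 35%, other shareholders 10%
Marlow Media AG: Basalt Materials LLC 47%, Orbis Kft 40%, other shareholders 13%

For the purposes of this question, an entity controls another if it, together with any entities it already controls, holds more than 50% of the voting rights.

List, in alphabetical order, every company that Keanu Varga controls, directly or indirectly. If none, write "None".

Keanu holds 76% of Basalt, so Keanu controls Basalt.
Keanu holds 55% of Greywick, so Keanu controls Greywick.
No other company's threshold is met.

Basalt Materials LLC, Greywick Corp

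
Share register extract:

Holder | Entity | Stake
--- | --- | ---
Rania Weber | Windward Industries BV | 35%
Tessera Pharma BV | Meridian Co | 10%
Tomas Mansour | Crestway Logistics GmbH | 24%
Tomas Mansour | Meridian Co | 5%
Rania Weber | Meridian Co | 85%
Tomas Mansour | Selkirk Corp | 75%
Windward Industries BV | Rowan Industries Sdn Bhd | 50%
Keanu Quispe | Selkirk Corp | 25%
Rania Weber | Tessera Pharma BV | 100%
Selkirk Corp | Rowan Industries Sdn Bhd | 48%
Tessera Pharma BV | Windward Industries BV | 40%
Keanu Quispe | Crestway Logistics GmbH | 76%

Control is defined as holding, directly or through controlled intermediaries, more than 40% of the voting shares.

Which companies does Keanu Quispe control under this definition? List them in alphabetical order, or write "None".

Crestway Logistics GmbH

Keanu holds 76% of Crestway, so Keanu controls Crestway.
No other company's threshold is met.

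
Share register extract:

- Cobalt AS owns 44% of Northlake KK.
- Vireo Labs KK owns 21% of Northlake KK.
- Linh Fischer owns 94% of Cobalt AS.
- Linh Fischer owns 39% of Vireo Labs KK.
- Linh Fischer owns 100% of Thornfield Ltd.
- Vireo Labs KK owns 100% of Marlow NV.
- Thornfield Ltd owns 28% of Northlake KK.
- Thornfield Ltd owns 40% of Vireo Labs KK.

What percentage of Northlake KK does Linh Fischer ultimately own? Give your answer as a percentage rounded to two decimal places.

85.95%

Linh reaches Northlake along 4 paths.
Via Thornfield: 100% × 28% = 28%.
Via Vireo: 39% × 21% = 8.19%.
Via Thornfield → Vireo: 100% × 40% × 21% = 8.4%.
Via Cobalt: 94% × 44% = 41.36%.
Total: 28% + 8.19% + 8.4% + 41.36% = 85.95%.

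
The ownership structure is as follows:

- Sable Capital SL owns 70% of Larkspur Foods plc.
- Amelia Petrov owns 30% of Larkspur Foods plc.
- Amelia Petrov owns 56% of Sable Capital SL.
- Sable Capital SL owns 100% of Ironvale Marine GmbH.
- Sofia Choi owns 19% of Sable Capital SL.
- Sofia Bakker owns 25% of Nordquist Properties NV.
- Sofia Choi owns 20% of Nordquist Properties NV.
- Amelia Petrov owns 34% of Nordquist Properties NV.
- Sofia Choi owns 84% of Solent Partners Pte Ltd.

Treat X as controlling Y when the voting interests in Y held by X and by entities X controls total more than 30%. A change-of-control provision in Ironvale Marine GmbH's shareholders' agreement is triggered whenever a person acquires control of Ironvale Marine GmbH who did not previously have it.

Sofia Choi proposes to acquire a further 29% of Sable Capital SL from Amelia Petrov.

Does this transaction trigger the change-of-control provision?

Yes

The purchase adds only to Sofia Choi's holdings (Amelia's stake shrinks), so Sofia Choi is the only person who could newly come to control Ironvale.
Sofia Choi holds 84% of Solent, so Sofia Choi controls Solent.
Neither Sofia Choi nor any entity Sofia Choi controls holds any voting interest in Ironvale.
So before the transaction, Sofia Choi does not control Ironvale.
After the purchase, Sofia Choi's direct stake in Sable rises to 19% + 29% = 48%, and Amelia's stake falls to 27%.
Sofia Choi holds 48% of Sable, so Sofia Choi controls Sable.
Sable holds 100% of Ironvale, so Sofia Choi controls Ironvale.
Sofia Choi did not control Ironvale before and does after, so the clause is triggered.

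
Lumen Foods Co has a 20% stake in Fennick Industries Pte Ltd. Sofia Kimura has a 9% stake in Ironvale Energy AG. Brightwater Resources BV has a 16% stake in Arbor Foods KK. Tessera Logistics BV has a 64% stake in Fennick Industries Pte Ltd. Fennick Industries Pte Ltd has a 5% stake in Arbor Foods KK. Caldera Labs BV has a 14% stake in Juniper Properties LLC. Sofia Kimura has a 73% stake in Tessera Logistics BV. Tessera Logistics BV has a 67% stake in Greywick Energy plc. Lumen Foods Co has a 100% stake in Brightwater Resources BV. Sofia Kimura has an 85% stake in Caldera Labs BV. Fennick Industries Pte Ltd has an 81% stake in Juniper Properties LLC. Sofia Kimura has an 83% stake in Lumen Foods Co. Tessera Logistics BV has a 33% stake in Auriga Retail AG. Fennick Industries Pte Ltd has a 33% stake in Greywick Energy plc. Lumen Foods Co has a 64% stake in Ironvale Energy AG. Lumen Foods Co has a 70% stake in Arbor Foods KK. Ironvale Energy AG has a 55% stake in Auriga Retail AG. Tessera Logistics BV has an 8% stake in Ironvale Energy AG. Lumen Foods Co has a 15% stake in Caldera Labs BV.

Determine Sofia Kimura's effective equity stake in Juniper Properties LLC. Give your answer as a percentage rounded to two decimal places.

Sofia reaches Juniper along 4 paths.
Via Lumen → Caldera: 83% × 15% × 14% = 1.743%.
Via Caldera: 85% × 14% = 11.9%.
Via Tessera → Fennick: 73% × 64% × 81% = 37.8432%.
Via Lumen → Fennick: 83% × 20% × 81% = 13.446%.
Total: 1.743% + 11.9% + 37.8432% + 13.446% = 64.9322%.
Rounded: 64.93%.

64.93%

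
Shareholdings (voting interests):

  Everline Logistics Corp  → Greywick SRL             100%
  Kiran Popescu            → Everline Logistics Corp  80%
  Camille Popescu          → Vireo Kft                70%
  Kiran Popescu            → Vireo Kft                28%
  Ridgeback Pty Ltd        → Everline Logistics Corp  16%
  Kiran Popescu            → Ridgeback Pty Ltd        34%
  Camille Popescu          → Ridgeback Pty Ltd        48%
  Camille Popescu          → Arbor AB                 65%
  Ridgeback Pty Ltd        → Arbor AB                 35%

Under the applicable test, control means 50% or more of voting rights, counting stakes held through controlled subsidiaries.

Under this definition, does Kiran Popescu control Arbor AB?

Kiran holds 80% of Everline, so Kiran controls Everline.
Everline holds 100% of Greywick, so Kiran controls Greywick.
Neither Kiran nor any entity Kiran controls holds any voting interest in Arbor.
So Kiran does not control Arbor.

No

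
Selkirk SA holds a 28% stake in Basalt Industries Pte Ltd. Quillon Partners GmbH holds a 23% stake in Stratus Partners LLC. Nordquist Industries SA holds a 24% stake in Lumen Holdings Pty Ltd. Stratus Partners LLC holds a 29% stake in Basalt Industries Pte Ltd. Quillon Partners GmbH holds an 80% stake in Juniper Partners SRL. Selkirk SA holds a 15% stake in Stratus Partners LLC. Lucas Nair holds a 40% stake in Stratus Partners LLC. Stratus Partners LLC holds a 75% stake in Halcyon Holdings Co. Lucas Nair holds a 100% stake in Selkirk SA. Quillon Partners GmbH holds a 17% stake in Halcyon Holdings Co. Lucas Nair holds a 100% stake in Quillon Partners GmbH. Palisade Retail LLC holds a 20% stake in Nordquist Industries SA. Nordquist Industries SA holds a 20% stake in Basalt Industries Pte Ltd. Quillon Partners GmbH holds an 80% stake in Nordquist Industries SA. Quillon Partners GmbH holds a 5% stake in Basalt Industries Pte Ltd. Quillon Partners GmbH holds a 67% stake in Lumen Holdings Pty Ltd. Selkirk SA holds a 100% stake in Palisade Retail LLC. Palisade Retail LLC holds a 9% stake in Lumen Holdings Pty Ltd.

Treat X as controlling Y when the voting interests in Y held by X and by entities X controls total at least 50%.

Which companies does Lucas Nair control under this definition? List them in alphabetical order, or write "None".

Lucas holds 100% of Quillon, so Lucas controls Quillon.
Lucas holds 100% of Selkirk, so Lucas controls Selkirk.
Selkirk holds 100% of Palisade, so Lucas controls Palisade.
Lucas and Selkirk and Quillon together hold 40% + 15% + 23% = 78% of Stratus, so Lucas controls Stratus.
Quillon and Palisade together hold 80% + 20% = 100% of Nordquist, so Lucas controls Nordquist.
Quillon and Stratus together hold 17% + 75% = 92% of Halcyon, so Lucas controls Halcyon.
Selkirk and Stratus and Nordquist and Quillon together hold 28% + 29% + 20% + 5% = 82% of Basalt, so Lucas controls Basalt.
Quillon and Nordquist and Palisade together hold 67% + 24% + 9% = 100% of Lumen, so Lucas controls Lumen.
Quillon holds 80% of Juniper, so Lucas controls Juniper.

Basalt Industries Pte Ltd, Halcyon Holdings Co, Juniper Partners SRL, Lumen Holdings Pty Ltd, Nordquist Industries SA, Palisade Retail LLC, Quillon Partners GmbH, Selkirk SA, Stratus Partners LLC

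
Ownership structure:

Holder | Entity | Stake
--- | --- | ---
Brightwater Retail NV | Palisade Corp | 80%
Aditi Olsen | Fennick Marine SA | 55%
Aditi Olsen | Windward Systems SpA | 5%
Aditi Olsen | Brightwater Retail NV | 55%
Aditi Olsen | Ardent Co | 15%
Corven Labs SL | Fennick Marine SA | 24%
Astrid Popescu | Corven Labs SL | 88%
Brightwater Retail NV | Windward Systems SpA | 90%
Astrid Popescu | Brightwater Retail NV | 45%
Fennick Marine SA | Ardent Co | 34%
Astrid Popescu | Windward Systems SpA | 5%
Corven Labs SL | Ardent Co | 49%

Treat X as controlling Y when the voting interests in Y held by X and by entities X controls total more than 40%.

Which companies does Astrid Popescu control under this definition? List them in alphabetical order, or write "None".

Astrid holds 88% of Corven, so Astrid controls Corven.
Astrid holds 45% of Brightwater, so Astrid controls Brightwater.
Astrid and Brightwater together hold 5% + 90% = 95% of Windward, so Astrid controls Windward.
Corven holds 49% of Ardent, so Astrid controls Ardent.
Brightwater holds 80% of Palisade, so Astrid controls Palisade.
No other company's threshold is met.

Ardent Co, Brightwater Retail NV, Corven Labs SL, Palisade Corp, Windward Systems SpA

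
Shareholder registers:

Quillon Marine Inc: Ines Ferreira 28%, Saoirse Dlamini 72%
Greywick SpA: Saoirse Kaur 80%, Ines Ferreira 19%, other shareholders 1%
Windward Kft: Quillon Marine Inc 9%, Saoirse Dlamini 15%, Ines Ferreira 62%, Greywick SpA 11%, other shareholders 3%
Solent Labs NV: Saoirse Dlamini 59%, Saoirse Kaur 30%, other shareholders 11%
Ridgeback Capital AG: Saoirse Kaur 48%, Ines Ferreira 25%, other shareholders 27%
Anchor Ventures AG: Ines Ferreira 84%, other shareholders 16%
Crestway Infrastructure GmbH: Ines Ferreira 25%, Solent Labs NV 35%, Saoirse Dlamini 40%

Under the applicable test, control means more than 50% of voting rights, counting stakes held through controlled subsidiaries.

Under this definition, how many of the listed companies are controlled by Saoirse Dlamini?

3

Saoirse Dlamini holds 72% of Quillon, so Saoirse Dlamini controls Quillon.
Saoirse Dlamini holds 59% of Solent, so Saoirse Dlamini controls Solent.
Solent and Saoirse Dlamini together hold 35% + 40% = 75% of Crestway, so Saoirse Dlamini controls Crestway.
No other company's threshold is met.
Saoirse Dlamini controls 3 companies.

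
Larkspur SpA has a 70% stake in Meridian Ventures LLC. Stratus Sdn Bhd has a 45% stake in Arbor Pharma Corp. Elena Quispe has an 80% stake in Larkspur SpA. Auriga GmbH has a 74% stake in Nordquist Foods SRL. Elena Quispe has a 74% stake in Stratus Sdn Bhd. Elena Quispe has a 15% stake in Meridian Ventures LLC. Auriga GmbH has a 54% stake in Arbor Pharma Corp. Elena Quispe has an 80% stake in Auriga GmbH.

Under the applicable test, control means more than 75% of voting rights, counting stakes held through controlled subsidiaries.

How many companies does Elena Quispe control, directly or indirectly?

3

Elena holds 80% of Larkspur, so Elena controls Larkspur.
Elena and Larkspur together hold 15% + 70% = 85% of Meridian, so Elena controls Meridian.
Elena holds 80% of Auriga, so Elena controls Auriga.
No other company's threshold is met.
Elena controls 3 companies.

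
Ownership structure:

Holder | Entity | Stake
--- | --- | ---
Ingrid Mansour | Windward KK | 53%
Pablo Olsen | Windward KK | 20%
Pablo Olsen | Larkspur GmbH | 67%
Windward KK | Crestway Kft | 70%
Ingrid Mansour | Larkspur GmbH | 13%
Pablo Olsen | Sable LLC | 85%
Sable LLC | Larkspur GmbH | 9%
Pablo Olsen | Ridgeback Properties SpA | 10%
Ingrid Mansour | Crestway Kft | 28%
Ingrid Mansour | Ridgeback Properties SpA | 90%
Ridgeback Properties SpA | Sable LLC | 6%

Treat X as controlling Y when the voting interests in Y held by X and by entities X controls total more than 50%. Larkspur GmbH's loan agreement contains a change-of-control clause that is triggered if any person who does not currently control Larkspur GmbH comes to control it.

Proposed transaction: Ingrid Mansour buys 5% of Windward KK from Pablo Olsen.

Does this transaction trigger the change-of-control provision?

No

The purchase adds only to Ingrid's holdings (Pablo's stake shrinks), so Ingrid is the only person who could newly come to control Larkspur.
Ingrid holds 53% of Windward, so Ingrid controls Windward.
Ingrid holds 90% of Ridgeback, so Ingrid controls Ridgeback.
Ingrid and Windward together hold 28% + 70% = 98% of Crestway, so Ingrid controls Crestway.
In Larkspur, Ingrid's side holds only 13%, not > 50%.
So before the transaction, Ingrid does not control Larkspur.
After the purchase, Ingrid's direct stake in Windward rises to 53% + 5% = 58%, and Pablo's stake falls to 15%.
Ingrid holds 58% of Windward, so Ingrid controls Windward.
After the transaction, Ingrid's side holds 13% of Larkspur, not > 50%, so Ingrid still does not control Larkspur.
No new person acquires control, so the clause is not triggered.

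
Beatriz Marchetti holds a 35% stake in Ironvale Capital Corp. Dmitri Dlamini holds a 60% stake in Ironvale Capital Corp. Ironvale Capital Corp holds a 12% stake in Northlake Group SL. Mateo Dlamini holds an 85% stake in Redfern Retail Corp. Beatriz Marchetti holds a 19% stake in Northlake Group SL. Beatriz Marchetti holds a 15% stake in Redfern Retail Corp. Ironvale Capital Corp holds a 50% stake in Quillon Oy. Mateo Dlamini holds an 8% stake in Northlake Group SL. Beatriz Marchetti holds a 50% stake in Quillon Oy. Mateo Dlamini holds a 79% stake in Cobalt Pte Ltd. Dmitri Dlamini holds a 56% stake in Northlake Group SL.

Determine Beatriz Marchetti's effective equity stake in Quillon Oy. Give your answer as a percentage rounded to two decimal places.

Beatriz reaches Quillon along 2 paths.
Via Ironvale: 35% × 50% = 17.5%.
Direct stake: 50% = 50%.
Total: 17.5% + 50% = 67.5%.
Rounded: 67.50%.

67.50%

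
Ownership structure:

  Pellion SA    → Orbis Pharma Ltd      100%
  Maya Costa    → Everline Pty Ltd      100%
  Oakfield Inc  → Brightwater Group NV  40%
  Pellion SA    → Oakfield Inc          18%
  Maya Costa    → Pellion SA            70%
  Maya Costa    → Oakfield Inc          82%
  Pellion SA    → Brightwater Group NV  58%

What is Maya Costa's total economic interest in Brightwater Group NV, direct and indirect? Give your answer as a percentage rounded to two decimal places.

Maya reaches Brightwater along 3 paths.
Via Pellion: 70% × 58% = 40.6%.
Via Oakfield: 82% × 40% = 32.8%.
Via Pellion → Oakfield: 70% × 18% × 40% = 5.04%.
Total: 40.6% + 32.8% + 5.04% = 78.44%.

78.44%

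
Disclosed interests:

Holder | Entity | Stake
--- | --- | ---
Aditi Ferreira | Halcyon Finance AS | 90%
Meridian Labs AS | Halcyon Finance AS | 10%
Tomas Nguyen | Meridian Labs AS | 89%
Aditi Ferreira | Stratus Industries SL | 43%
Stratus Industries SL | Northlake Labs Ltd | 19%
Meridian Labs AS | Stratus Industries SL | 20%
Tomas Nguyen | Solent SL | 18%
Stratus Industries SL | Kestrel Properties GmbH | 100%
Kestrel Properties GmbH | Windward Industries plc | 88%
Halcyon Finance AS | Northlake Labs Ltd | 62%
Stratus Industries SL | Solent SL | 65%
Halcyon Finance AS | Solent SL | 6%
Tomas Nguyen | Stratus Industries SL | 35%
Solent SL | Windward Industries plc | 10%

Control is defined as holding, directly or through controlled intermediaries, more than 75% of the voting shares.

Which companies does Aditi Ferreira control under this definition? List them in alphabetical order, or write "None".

Aditi holds 90% of Halcyon, so Aditi controls Halcyon.
No other company's threshold is met.

Halcyon Finance AS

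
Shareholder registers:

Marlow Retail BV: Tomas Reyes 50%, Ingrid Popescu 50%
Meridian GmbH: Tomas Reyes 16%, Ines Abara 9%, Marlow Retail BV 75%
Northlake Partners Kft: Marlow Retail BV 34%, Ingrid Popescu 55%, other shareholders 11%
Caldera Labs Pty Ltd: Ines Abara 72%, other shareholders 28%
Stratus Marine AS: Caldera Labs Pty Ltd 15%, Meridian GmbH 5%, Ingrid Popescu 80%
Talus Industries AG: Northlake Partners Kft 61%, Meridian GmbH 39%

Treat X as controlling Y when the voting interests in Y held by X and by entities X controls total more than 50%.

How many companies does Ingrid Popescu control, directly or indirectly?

Ingrid holds 55% of Northlake, so Ingrid controls Northlake.
Ingrid holds 80% of Stratus, so Ingrid controls Stratus.
Northlake holds 61% of Talus, so Ingrid controls Talus.
No other company's threshold is met.
Ingrid controls 3 companies.

3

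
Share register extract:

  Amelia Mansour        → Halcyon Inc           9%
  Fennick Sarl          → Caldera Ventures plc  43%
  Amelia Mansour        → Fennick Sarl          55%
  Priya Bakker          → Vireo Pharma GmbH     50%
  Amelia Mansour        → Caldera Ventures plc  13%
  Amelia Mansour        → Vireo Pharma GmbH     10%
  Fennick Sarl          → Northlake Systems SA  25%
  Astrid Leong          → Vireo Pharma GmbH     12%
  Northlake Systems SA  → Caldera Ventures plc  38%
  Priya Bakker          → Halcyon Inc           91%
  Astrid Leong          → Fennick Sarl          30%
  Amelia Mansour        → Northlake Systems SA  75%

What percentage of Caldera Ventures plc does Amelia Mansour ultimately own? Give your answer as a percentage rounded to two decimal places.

70.38%

Amelia reaches Caldera along 4 paths.
Direct stake: 13% = 13%.
Via Fennick: 55% × 43% = 23.65%.
Via Fennick → Northlake: 55% × 25% × 38% = 5.225%.
Via Northlake: 75% × 38% = 28.5%.
Total: 13% + 23.65% + 5.225% + 28.5% = 70.375%.
Rounded: 70.38%.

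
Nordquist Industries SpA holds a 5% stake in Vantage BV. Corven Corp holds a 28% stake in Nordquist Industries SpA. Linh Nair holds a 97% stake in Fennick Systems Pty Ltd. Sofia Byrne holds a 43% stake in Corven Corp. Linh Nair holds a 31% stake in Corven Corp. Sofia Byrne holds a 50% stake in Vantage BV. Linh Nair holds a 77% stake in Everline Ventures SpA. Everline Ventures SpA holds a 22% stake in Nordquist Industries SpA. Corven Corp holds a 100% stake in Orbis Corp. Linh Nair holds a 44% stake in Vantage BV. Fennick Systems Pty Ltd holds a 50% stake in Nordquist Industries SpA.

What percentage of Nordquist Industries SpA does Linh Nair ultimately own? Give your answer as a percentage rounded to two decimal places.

74.12%

Linh reaches Nordquist along 3 paths.
Via Everline: 77% × 22% = 16.94%.
Via Fennick: 97% × 50% = 48.5%.
Via Corven: 31% × 28% = 8.68%.
Total: 16.94% + 48.5% + 8.68% = 74.12%.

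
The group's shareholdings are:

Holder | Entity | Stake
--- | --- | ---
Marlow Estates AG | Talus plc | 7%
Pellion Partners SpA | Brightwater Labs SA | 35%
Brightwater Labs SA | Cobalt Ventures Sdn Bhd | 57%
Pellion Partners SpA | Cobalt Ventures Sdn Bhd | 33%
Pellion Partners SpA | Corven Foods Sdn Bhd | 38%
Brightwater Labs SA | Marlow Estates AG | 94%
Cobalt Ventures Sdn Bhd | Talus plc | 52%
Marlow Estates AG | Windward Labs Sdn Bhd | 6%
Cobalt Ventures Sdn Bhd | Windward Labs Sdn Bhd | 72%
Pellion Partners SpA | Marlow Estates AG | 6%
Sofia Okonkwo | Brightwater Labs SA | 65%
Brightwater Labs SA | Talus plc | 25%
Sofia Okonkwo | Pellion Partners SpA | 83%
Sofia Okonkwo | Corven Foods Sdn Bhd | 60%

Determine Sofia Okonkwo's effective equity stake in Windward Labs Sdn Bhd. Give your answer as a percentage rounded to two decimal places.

Sofia reaches Windward along 6 paths.
Via Brightwater → Marlow: 65% × 94% × 6% = 3.666%.
Via Pellion → Brightwater → Marlow: 83% × 35% × 94% × 6% = 1.63842%.
Via Pellion → Marlow: 83% × 6% × 6% = 0.2988%.
Via Brightwater → Cobalt: 65% × 57% × 72% = 26.676%.
Via Pellion → Brightwater → Cobalt: 83% × 35% × 57% × 72% = 11.92212%.
Via Pellion → Cobalt: 83% × 33% × 72% = 19.7208%.
Total: 3.666% + 1.63842% + 0.2988% + 26.676% + 11.92212% + 19.7208% = 63.92214%.
Rounded: 63.92%.

63.92%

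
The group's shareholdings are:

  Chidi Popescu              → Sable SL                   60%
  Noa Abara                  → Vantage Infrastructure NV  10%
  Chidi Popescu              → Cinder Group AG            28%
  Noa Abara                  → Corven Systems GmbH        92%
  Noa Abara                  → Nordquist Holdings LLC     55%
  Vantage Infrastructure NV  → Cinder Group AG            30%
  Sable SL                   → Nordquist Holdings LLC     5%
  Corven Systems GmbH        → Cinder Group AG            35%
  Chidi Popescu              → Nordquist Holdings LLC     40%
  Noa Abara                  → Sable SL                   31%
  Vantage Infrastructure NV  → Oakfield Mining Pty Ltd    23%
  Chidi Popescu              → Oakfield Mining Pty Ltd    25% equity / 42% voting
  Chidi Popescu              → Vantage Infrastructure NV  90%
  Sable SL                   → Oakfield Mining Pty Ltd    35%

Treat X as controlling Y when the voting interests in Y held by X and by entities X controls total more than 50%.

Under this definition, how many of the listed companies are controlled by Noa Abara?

2

Noa holds 55% of Nordquist, so Noa controls Nordquist.
Noa holds 92% of Corven, so Noa controls Corven.
No other company's threshold is met.
Noa controls 2 companies.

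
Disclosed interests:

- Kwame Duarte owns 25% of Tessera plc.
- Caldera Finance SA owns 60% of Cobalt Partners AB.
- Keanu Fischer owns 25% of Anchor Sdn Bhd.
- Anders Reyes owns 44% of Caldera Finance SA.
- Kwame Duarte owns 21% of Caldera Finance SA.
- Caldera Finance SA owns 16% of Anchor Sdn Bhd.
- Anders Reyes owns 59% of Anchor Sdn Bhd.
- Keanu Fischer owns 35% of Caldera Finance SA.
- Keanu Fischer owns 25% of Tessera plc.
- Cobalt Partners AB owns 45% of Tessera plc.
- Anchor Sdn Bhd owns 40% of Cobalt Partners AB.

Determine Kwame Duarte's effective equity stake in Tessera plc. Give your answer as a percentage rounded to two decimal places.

Kwame reaches Tessera along 3 paths.
Via Caldera → Cobalt: 21% × 60% × 45% = 5.67%.
Via Caldera → Anchor → Cobalt: 21% × 16% × 40% × 45% = 0.6048%.
Direct stake: 25% = 25%.
Total: 5.67% + 0.6048% + 25% = 31.2748%.
Rounded: 31.27%.

31.27%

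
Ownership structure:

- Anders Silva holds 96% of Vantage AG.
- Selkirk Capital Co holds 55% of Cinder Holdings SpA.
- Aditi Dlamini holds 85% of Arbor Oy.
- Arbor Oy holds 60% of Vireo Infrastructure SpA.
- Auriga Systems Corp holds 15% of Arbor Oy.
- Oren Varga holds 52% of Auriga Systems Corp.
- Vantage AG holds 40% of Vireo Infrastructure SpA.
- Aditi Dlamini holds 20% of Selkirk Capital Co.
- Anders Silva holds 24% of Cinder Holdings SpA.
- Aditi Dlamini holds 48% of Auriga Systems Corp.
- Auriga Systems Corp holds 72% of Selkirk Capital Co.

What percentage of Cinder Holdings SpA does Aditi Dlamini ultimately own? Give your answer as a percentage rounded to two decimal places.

30.01%

Aditi reaches Cinder along 2 paths.
Via Auriga → Selkirk: 48% × 72% × 55% = 19.008%.
Via Selkirk: 20% × 55% = 11%.
Total: 19.008% + 11% = 30.008%.
Rounded: 30.01%.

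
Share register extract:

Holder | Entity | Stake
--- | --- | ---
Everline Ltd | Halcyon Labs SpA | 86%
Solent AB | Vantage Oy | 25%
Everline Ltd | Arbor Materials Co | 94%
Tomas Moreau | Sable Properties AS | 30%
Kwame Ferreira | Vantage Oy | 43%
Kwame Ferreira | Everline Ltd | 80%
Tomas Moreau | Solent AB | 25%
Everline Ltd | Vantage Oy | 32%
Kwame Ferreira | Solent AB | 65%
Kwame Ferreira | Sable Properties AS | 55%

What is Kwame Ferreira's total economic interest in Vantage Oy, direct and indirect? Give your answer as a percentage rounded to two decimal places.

84.85%

Kwame reaches Vantage along 3 paths.
Direct stake: 43% = 43%.
Via Everline: 80% × 32% = 25.6%.
Via Solent: 65% × 25% = 16.25%.
Total: 43% + 25.6% + 16.25% = 84.85%.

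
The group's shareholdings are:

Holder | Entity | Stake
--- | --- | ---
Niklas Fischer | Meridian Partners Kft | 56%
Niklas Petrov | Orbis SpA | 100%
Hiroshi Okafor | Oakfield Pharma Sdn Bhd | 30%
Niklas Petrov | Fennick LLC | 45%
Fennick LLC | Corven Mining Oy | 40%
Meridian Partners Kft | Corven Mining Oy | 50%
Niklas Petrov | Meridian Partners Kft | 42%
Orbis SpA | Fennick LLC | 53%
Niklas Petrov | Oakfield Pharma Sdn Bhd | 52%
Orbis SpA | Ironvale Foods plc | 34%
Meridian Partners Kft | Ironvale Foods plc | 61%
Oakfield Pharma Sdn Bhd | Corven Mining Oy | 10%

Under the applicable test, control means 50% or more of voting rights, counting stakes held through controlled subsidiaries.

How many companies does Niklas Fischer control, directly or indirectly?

Niklas Fischer holds 56% of Meridian, so Niklas Fischer controls Meridian.
Meridian holds 61% of Ironvale, so Niklas Fischer controls Ironvale.
Meridian holds 50% of Corven, so Niklas Fischer controls Corven.
No other company's threshold is met.
Niklas Fischer controls 3 companies.

3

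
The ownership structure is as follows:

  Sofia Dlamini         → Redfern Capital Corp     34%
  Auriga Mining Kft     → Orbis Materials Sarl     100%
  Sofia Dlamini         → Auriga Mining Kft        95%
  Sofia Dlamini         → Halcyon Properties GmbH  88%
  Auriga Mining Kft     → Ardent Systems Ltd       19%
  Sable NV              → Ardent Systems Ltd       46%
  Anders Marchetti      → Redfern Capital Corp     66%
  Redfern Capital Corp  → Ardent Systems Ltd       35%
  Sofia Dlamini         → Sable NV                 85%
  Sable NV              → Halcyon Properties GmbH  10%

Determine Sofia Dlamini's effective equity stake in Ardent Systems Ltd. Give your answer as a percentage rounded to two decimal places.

69.05%

Sofia reaches Ardent along 3 paths.
Via Redfern: 34% × 35% = 11.9%.
Via Auriga: 95% × 19% = 18.05%.
Via Sable: 85% × 46% = 39.1%.
Total: 11.9% + 18.05% + 39.1% = 69.05%.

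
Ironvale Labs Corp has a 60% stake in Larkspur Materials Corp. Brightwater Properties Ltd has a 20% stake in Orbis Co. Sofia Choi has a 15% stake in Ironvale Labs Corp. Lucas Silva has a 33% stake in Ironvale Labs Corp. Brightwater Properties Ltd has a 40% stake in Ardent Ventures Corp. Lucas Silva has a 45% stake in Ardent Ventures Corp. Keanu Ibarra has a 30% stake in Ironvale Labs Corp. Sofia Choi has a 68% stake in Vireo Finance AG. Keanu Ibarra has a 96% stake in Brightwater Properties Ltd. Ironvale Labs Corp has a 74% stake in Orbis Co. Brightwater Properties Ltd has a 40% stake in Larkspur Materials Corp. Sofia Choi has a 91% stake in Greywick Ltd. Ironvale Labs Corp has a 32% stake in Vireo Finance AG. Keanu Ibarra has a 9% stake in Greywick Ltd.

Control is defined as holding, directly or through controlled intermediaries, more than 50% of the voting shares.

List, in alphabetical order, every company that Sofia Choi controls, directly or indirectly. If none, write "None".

Greywick Ltd, Vireo Finance AG

Sofia holds 91% of Greywick, so Sofia controls Greywick.
Sofia holds 68% of Vireo, so Sofia controls Vireo.
No other company's threshold is met.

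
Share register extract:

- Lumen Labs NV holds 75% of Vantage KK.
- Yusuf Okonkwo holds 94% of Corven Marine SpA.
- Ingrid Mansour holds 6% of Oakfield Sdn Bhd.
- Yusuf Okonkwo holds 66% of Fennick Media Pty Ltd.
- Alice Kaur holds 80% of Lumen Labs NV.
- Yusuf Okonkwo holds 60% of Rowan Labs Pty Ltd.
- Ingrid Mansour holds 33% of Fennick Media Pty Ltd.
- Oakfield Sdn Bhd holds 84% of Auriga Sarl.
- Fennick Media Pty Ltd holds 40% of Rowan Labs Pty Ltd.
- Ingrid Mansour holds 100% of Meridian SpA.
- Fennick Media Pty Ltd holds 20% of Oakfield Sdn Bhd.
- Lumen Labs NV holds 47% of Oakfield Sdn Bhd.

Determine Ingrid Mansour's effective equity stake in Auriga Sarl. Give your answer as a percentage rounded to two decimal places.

Ingrid reaches Auriga along 2 paths.
Via Oakfield: 6% × 84% = 5.04%.
Via Fennick → Oakfield: 33% × 20% × 84% = 5.544%.
Total: 5.04% + 5.544% = 10.584%.
Rounded: 10.58%.

10.58%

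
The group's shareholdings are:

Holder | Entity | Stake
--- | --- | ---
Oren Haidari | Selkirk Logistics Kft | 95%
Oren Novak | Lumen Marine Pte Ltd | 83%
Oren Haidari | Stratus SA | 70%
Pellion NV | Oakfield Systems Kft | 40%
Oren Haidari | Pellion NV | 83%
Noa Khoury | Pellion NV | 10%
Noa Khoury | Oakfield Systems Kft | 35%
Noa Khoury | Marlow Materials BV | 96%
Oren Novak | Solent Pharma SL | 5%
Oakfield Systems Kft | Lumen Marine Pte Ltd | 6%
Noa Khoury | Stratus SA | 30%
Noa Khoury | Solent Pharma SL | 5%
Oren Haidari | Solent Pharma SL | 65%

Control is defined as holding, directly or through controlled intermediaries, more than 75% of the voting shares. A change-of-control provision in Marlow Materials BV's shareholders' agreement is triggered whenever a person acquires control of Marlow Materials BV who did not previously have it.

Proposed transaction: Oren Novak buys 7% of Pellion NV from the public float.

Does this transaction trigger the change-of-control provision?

No

The purchase changes only Oren Novak's holdings, so Oren Novak is the only person who could newly come to control Marlow.
Oren Novak holds 83% of Lumen, so Oren Novak controls Lumen.
Neither Oren Novak nor any entity Oren Novak controls holds any voting interest in Marlow.
So before the transaction, Oren Novak does not control Marlow.
After the purchase, Oren Novak holds 7% of Pellion directly.
Oren Novak's side now holds 7% of Pellion, not > 75%, so Oren Novak still does not control Pellion.
After the transaction, neither Oren Novak nor any entity Oren Novak controls holds a voting interest in Marlow, so Oren Novak still does not control it.
No new person acquires control, so the clause is not triggered.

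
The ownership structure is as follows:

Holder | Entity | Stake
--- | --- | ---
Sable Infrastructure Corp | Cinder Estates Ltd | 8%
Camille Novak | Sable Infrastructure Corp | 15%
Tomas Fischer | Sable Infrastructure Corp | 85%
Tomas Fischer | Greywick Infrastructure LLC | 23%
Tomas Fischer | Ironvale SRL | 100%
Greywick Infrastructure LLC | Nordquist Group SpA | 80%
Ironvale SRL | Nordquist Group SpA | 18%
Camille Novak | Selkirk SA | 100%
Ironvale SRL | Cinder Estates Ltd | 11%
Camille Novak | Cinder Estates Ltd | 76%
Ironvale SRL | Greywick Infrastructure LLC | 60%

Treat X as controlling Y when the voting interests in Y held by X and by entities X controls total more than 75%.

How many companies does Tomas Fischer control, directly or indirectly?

Tomas holds 85% of Sable, so Tomas controls Sable.
Tomas holds 100% of Ironvale, so Tomas controls Ironvale.
Ironvale and Tomas together hold 60% + 23% = 83% of Greywick, so Tomas controls Greywick.
Ironvale and Greywick together hold 18% + 80% = 98% of Nordquist, so Tomas controls Nordquist.
No other company's threshold is met.
Tomas controls 4 companies.

4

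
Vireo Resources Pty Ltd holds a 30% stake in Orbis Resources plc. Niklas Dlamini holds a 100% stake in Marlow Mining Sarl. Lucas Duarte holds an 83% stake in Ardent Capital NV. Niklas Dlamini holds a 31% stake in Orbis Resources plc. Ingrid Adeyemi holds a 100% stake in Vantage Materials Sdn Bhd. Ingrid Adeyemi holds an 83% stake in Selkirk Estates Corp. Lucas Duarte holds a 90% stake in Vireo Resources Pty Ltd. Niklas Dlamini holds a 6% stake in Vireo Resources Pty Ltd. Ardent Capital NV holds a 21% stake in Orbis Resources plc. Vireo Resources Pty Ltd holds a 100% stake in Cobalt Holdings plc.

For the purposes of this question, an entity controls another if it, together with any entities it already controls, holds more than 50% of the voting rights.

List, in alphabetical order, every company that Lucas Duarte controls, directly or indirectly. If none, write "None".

Lucas holds 83% of Ardent, so Lucas controls Ardent.
Lucas holds 90% of Vireo, so Lucas controls Vireo.
Vireo holds 100% of Cobalt, so Lucas controls Cobalt.
Ardent and Vireo together hold 21% + 30% = 51% of Orbis, so Lucas controls Orbis.
No other company's threshold is met.

Ardent Capital NV, Cobalt Holdings plc, Orbis Resources plc, Vireo Resources Pty Ltd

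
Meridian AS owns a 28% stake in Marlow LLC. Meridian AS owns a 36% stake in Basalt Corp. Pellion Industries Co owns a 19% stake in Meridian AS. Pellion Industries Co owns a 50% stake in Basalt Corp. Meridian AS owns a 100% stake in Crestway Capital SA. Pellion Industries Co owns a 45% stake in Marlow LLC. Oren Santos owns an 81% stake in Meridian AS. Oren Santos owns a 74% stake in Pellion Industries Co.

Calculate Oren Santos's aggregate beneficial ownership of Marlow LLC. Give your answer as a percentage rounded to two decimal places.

Oren reaches Marlow along 3 paths.
Via Pellion: 74% × 45% = 33.3%.
Via Pellion → Meridian: 74% × 19% × 28% = 3.9368%.
Via Meridian: 81% × 28% = 22.68%.
Total: 33.3% + 3.9368% + 22.68% = 59.9168%.
Rounded: 59.92%.

59.92%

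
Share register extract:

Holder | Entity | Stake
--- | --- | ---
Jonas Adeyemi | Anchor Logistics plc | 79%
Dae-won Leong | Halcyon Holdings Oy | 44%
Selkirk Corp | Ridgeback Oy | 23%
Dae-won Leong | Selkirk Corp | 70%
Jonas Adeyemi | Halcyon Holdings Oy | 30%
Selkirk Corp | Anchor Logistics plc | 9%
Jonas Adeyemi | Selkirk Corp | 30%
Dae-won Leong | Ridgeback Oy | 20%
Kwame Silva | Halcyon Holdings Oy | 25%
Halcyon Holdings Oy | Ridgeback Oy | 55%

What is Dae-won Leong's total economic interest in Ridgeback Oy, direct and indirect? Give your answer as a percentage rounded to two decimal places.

Dae-won reaches Ridgeback along 3 paths.
Via Halcyon: 44% × 55% = 24.2%.
Direct stake: 20% = 20%.
Via Selkirk: 70% × 23% = 16.1%.
Total: 24.2% + 20% + 16.1% = 60.3%.
Rounded: 60.30%.

60.30%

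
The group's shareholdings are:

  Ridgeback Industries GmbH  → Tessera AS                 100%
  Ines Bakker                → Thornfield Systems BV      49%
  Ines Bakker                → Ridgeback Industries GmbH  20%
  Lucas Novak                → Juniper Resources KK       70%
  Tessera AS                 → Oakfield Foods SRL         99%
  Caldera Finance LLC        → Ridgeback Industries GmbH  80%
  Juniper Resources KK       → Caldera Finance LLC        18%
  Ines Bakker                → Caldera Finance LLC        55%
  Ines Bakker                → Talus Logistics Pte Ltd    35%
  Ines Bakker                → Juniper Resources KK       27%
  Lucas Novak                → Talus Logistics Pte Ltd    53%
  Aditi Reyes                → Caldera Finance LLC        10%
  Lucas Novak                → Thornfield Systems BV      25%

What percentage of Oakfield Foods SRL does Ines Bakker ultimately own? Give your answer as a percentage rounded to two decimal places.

Ines reaches Oakfield along 3 paths.
Via Juniper → Caldera → Ridgeback → Tessera: 27% × 18% × 80% × 100% × 99% = 3.84912%.
Via Caldera → Ridgeback → Tessera: 55% × 80% × 100% × 99% = 43.56%.
Via Ridgeback → Tessera: 20% × 100% × 99% = 19.8%.
Total: 3.84912% + 43.56% + 19.8% = 67.20912%.
Rounded: 67.21%.

67.21%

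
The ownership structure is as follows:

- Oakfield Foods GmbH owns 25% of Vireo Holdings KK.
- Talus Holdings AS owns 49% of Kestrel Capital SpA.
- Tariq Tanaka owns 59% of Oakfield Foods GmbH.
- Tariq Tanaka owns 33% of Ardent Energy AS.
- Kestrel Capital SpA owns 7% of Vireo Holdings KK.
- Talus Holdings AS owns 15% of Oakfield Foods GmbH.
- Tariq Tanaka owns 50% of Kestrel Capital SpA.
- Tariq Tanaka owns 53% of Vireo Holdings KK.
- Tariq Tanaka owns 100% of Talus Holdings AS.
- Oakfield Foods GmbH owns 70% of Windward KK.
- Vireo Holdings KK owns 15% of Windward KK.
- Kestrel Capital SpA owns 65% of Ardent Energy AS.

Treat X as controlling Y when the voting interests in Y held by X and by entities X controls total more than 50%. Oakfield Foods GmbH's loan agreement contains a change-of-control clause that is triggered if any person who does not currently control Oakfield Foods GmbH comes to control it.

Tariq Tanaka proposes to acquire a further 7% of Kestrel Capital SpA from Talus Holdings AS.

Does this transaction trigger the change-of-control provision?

The purchase adds only to Tariq's holdings (Talus's stake shrinks), so Tariq is the only person who could newly come to control Oakfield.
Tariq holds 100% of Talus, so Tariq controls Talus.
Talus and Tariq together hold 15% + 59% = 74% of Oakfield, so Tariq controls Oakfield.
So Tariq already controls Oakfield before the transaction.
After the purchase, Tariq's direct stake in Kestrel rises to 50% + 7% = 57%, and Talus's stake falls to 42%.
Tariq controlled Oakfield already, so this is not a new person acquiring control; every other person's position is unchanged or reduced.
No new person acquires control, so the clause is not triggered.

No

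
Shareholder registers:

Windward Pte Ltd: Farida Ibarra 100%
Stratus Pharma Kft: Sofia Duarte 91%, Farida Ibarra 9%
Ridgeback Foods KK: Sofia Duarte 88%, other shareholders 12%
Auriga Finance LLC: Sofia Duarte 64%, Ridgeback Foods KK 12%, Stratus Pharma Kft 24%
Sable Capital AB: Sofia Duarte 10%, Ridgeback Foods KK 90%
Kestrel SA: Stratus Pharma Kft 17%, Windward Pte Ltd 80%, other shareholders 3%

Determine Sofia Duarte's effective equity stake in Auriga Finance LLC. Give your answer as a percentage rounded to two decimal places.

Sofia reaches Auriga along 3 paths.
Direct stake: 64% = 64%.
Via Ridgeback: 88% × 12% = 10.56%.
Via Stratus: 91% × 24% = 21.84%.
Total: 64% + 10.56% + 21.84% = 96.4%.
Rounded: 96.40%.

96.40%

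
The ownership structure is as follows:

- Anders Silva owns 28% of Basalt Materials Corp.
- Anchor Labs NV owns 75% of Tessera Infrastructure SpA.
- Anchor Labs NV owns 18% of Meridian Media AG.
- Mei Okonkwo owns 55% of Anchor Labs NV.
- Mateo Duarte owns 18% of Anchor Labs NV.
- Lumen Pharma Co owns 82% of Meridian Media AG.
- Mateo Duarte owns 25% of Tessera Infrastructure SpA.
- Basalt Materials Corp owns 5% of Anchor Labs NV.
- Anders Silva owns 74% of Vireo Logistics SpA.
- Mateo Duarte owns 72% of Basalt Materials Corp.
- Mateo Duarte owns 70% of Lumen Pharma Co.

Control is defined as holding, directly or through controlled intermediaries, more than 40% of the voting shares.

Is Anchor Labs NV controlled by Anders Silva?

Anders holds 74% of Vireo, so Anders controls Vireo.
Neither Anders nor any entity Anders controls holds any voting interest in Anchor.
So Anders does not control Anchor.

No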